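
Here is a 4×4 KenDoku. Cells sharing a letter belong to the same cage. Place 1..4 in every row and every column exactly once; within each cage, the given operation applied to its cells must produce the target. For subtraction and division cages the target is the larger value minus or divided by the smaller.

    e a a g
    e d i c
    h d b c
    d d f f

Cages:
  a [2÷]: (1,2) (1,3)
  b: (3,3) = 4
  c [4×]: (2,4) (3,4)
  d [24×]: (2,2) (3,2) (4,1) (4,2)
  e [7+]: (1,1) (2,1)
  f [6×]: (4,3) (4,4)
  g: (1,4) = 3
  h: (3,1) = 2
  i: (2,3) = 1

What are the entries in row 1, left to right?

4 1 2 3

G is a freebie, leaving (1,4) = 3.
Cage i is given, leaving (2,3) = 1.
Row 2 now contains 1, leaving (2,4) = 4.
Cage h is a single given cell, leaving (3,1) = 2.
Cage b is a single given cell, so (3,3) = 4.
Column 4 already has 4, leaving (3,4) = 1.
Column 4 now contains 3, so (4,4) = 2.
Row 1 already has 3, which forces (1,1) = 4.
Row 1 already has 4, so (1,2) = 1.
4 is placed in column 3; hence (1,3) = 2.
Row 2 already has 4, which forces (2,1) = 3.
Cage d needs product 24, so (2,2) = 2.
Row 3 already has 1, leaving (3,2) = 3.
4 is placed in column 1; hence (4,1) = 1.
Column 2 now contains 1, leaving (4,2) = 4.
Row 4 now contains 2, so (4,3) = 3.
The full grid is 4 1 2 3 / 3 2 1 4 / 2 3 4 1 / 1 4 3 2.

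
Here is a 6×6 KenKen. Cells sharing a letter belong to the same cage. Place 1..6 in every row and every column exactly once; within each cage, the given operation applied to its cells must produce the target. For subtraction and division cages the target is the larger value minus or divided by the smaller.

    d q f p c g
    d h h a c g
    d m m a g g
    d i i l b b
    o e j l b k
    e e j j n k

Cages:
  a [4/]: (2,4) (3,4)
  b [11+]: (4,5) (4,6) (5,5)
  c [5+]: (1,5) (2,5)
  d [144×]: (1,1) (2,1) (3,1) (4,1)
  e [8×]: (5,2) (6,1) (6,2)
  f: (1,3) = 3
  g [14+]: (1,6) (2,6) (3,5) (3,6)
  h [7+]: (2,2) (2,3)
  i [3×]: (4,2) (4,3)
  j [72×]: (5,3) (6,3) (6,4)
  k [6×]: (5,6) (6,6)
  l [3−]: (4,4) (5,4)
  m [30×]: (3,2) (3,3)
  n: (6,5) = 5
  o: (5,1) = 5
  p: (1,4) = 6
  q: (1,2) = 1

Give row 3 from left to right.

Cage q is a single given cell, so (1,2) = 1.
Cage f is a single given cell, which forces (1,3) = 3.
Cage p is a single given cell, so (1,4) = 6.
Column 2 already has 1, which forces (4,2) = 3.
Column 3 already has 3, leaving (4,3) = 1.
Cage o is given, so (5,1) = 5.
Cage n is given, which forces (6,5) = 5.
Cage e needs product 8, so (6,1) = 1.
Cage j needs product 72, so (6,4) = 3.
In row 1, 5 can only go at (1,6), so (1,6) = 5.
In row 4, 5 can only go at (4,4), so (4,4) = 5.
The two cells of cage l must have difference 3, leaving (5,4) = 2.
Row 5 already has 2, so (5,2) = 4.
Row 5 already has 4, so (5,3) = 6.
The 3 cells of cage e must have product 8, so (6,2) = 2.
Column 3 now contains 6; hence (6,3) = 4.
Row 6 now contains 2, leaving (6,6) = 6.
Column 2 now contains 2, leaving (2,2) = 5.
The two cells of cage h must have sum 7; hence (2,3) = 2.
The two cells of cage m must have product 30, leaving (3,2) = 6.
Column 3 now contains 6, leaving (3,3) = 5.
Cage b has sum 11, leaving (4,5) = 6.
Cage k's pair has product 6; hence (5,6) = 1.
Cage d needs product 144, so (2,1) = 6.
Cage d needs product 144; hence (3,1) = 3.
Cage b has sum 11, leaving (4,6) = 2.
Row 5 now contains 1, leaving (5,5) = 3.
Cage d needs product 144; hence (1,1) = 2.
The two cells of cage c must have sum 5, which forces (1,5) = 4.
Column 5 now contains 3, which forces (2,5) = 1.
The 4 cells of cage g must have sum 14, leaving (2,6) = 3.
Cage g has sum 14, so (3,5) = 2.
2 is placed in column 6; hence (3,6) = 4.
Row 4 already has 2, leaving (4,1) = 4.
Row 2 now contains 1, so (2,4) = 4.
4 is placed in row 3; hence (3,4) = 1.
Filled in: 2 1 3 6 4 5 / 6 5 2 4 1 3 / 3 6 5 1 2 4 / 4 3 1 5 6 2 / 5 4 6 2 3 1 / 1 2 4 3 5 6.

3 6 5 1 2 4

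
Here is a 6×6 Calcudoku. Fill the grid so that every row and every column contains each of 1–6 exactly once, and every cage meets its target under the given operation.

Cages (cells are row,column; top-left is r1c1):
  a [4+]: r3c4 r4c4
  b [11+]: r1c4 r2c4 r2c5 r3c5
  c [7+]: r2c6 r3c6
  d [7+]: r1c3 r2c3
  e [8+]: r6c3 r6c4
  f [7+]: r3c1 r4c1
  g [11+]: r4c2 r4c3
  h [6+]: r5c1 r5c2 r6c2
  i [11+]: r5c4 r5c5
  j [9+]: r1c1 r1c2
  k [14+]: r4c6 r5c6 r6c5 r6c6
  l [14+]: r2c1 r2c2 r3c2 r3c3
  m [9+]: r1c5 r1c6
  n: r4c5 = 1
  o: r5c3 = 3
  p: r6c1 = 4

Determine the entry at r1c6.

5

N is a freebie, so r4c5 = 1.
Cage o is given; hence r5c3 = 3.
Cage p is a single given cell; hence r6c1 = 4.
The two cells of cage a must have sum 4, which forces r3c4 = 1.
1 is placed in row 4; hence r4c4 = 3.
In row 1, 1 can only go at r1c3, so r1c3 = 1.
Cage d's pair has sum 7; hence r2c3 = 6.
Column 3 already has 6, leaving r4c3 = 5.
Column 3 already has 6, so r6c3 = 2.
2 is placed in row 6, which forces r6c4 = 6.
Cage f needs two cells with sum 7; hence r3c1 = 5.
2 is placed in column 3, which forces r3c3 = 4.
Row 4 already has 5, leaving r4c1 = 2.
Row 4 already has 5, which forces r4c2 = 6.
Row 4 now contains 6; hence r4c6 = 4.
2 is placed in column 1, which forces r5c1 = 1.
Column 4 already has 6, leaving r5c4 = 5.
Cage i needs two cells with sum 11, so r5c5 = 6.
Row 5 already has 6, so r5c6 = 2.
The two cells of cage j must have sum 9, leaving r1c1 = 6.
Cage j's pair has sum 9; hence r1c2 = 3.
Row 1 now contains 3, which forces r1c5 = 4.
6 is placed in row 1; hence r1c6 = 5.
Column 1 already has 1; hence r2c1 = 3.
3 is placed in row 2, which forces r2c5 = 2.
The two cells of cage c must have sum 7, which forces r2c6 = 1.
Column 2 now contains 3, leaving r3c2 = 2.
Column 5 already has 2, so r3c5 = 3.
Cage c needs two cells with sum 7, leaving r3c6 = 6.
Row 5 already has 2, so r5c2 = 4.
The 3 cells of cage h must have sum 6, which forces r6c2 = 1.
Column 5 already has 3, so r6c5 = 5.
5 is placed in column 6, so r6c6 = 3.
Row 1 now contains 4, leaving r1c4 = 2.
Column 2 already has 4, leaving r2c2 = 5.
Row 2 already has 2; hence r2c4 = 4.
Filled in: 6 3 1 2 4 5 / 3 5 6 4 2 1 / 5 2 4 1 3 6 / 2 6 5 3 1 4 / 1 4 3 5 6 2 / 4 1 2 6 5 3.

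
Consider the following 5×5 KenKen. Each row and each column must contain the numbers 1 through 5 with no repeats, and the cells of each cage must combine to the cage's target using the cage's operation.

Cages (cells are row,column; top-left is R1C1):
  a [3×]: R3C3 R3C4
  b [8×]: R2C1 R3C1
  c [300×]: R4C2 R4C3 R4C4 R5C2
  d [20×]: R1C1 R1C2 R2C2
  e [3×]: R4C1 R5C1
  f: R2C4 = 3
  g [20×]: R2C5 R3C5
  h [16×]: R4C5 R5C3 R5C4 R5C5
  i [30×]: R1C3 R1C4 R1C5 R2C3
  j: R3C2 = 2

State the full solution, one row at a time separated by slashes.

F is a freebie, leaving R2C4 = 3.
Cage j is given, which forces R3C2 = 2.
Column 4 already has 3, so R3C4 = 1.
The 4 cells of cage h must have product 16, which forces R4C5 = 2.
Cage c needs product 300, so R5C2 = 5.
The 3 cells of cage d must have product 20; hence R1C1 = 5.
Row 1 now contains 5; hence R1C4 = 2.
Cage b needs two cells with product 8, so R2C1 = 2.
Row 3 already has 2; hence R3C1 = 4.
Row 3 now contains 1, leaving R3C3 = 3.
4 is placed in row 3, leaving R3C5 = 5.
2 is placed in column 4, leaving R5C4 = 4.
4 is placed in row 5; hence R5C5 = 1.
3 is placed in column 3, leaving R1C3 = 1.
Column 5 now contains 1; hence R1C5 = 3.
Cage i needs product 30, leaving R2C3 = 5.
Column 5 already has 5, which forces R2C5 = 4.
Cage e's pair has product 3, so R4C1 = 1.
Cage c has product 300, which forces R4C2 = 3.
The 4 cells of cage c must have product 300; hence R4C3 = 4.
Column 4 now contains 4, so R4C4 = 5.
1 is placed in row 5, leaving R5C1 = 3.
1 is placed in row 5, so R5C3 = 2.
Row 1 now contains 1, so R1C2 = 4.
4 is placed in row 2, which forces R2C2 = 1.

5 4 1 2 3 / 2 1 5 3 4 / 4 2 3 1 5 / 1 3 4 5 2 / 3 5 2 4 1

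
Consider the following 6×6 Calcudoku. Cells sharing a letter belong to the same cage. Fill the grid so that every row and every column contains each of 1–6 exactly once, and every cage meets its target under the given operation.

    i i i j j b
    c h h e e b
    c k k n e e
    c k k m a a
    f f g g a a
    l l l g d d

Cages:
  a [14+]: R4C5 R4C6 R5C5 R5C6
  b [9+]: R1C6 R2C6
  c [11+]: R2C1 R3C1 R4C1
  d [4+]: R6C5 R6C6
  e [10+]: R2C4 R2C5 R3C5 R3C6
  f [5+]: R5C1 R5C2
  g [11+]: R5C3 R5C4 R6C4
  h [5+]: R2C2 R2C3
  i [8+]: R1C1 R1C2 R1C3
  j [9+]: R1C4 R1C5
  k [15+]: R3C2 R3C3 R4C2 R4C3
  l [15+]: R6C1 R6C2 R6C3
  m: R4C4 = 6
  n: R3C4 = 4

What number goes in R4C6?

Cage n is a single given cell, which forces R3C4 = 4.
M is a freebie, so R4C4 = 6.
The only place for 2 in row 6 is R6C4.
Column 4 needs a 1, and only R2C4 is open for it.
Row 1 needs a 6, and only R1C5 is open for it.
Cage j's pair has sum 9, leaving R1C4 = 3.
Column 4 now contains 3, leaving R5C4 = 5.
Cage g needs sum 11, which forces R5C3 = 4.
The only place for 4 in row 1 is R1C6.
4 is placed in column 6, leaving R2C6 = 5.
Row 2 already has 5, which forces R2C5 = 4.
Cage a needs sum 14; hence R5C6 = 6.
Row 2 already has 4; hence R2C1 = 6.
In row 5, 1 can only go at R5C5, so R5C5 = 1.
Cage a needs sum 14, so R4C5 = 5.
The 4 cells of cage a must have sum 14; hence R4C6 = 2.
Column 5 now contains 1, which forces R6C5 = 3.
Cage d's pair has sum 4, which forces R6C6 = 1.
3 is placed in column 5, leaving R3C5 = 2.
Column 6 now contains 2; hence R3C6 = 3.
Row 3 already has 2, which forces R3C1 = 1.
Cage c needs sum 11, leaving R4C1 = 4.
4 is placed in column 1, so R6C1 = 5.
Row 6 already has 5, so R6C3 = 6.
Column 1 now contains 5; hence R1C1 = 2.
Cage k has sum 15, so R3C2 = 6.
Column 3 now contains 6, so R3C3 = 5.
Column 1 already has 2, leaving R5C1 = 3.
3 is placed in row 5; hence R5C2 = 2.
Row 6 now contains 6, so R6C2 = 4.
Cage i needs sum 8, leaving R1C2 = 5.
Column 3 already has 5, which forces R1C3 = 1.
2 is placed in column 2, leaving R2C2 = 3.
Cage h needs two cells with sum 5, which forces R2C3 = 2.
Column 2 already has 3, which forces R4C2 = 1.
1 is placed in column 3; hence R4C3 = 3.
Completed grid: 2 5 1 3 6 4 / 6 3 2 1 4 5 / 1 6 5 4 2 3 / 4 1 3 6 5 2 / 3 2 4 5 1 6 / 5 4 6 2 3 1.

2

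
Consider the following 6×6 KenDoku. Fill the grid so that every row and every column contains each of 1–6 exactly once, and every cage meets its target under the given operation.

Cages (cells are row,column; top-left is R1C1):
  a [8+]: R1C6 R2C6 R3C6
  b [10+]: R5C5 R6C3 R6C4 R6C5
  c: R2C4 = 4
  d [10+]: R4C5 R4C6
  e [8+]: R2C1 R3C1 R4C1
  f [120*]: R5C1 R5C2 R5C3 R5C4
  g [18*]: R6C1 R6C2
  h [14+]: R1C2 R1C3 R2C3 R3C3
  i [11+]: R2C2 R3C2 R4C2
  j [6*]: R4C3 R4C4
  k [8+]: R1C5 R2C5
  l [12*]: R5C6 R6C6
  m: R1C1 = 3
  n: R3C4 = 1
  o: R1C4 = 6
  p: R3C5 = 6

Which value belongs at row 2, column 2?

M is a freebie, leaving R1C1 = 3.
Cage o is a single given cell, leaving R1C4 = 6.
C is a freebie, leaving R2C4 = 4.
Cage n is a single given cell, leaving R3C4 = 1.
P is a freebie; hence R3C5 = 6.
Column 5 already has 6, so R4C5 = 4.
4 is placed in row 4; hence R4C6 = 6.
Column 1 already has 3, which forces R6C1 = 6.
Row 6 already has 6, which forces R6C2 = 3.
Cage k needs two cells with sum 8, so R1C5 = 5.
Cage k needs two cells with sum 8, leaving R2C5 = 3.
The 3 cells of cage i must have sum 11, leaving R3C2 = 4.
Column 5 now contains 3; hence R5C5 = 2.
Cage l's pair has product 12, so R5C6 = 3.
Column 5 already has 5; hence R6C5 = 1.
The two cells of cage l must have product 12; hence R6C6 = 4.
Row 5 now contains 3, leaving R5C4 = 5.
Column 4 already has 5; hence R6C4 = 2.
The two cells of cage j must have product 6, leaving R4C3 = 2.
2 is placed in column 4; hence R4C4 = 3.
Row 6 already has 2, so R6C3 = 5.
Cage h has sum 14, leaving R1C2 = 1.
Cage h has sum 14, leaving R1C3 = 4.
Row 1 now contains 1, so R1C6 = 2.
Column 3 now contains 5; hence R2C3 = 6.
Column 3 now contains 5, so R3C3 = 3.
Column 6 now contains 2, so R3C6 = 5.
Column 2 now contains 1; hence R4C2 = 5.
Column 2 now contains 1, so R5C2 = 6.
Column 3 now contains 6; hence R5C3 = 1.
The 3 cells of cage e must have sum 8, leaving R2C1 = 5.
Row 2 already has 6, so R2C2 = 2.
Column 6 already has 5, so R2C6 = 1.
Row 3 already has 5, so R3C1 = 2.
Row 4 now contains 5; hence R4C1 = 1.
Row 5 now contains 1, so R5C1 = 4.
The full grid is 3 1 4 6 5 2 / 5 2 6 4 3 1 / 2 4 3 1 6 5 / 1 5 2 3 4 6 / 4 6 1 5 2 3 / 6 3 5 2 1 4.

2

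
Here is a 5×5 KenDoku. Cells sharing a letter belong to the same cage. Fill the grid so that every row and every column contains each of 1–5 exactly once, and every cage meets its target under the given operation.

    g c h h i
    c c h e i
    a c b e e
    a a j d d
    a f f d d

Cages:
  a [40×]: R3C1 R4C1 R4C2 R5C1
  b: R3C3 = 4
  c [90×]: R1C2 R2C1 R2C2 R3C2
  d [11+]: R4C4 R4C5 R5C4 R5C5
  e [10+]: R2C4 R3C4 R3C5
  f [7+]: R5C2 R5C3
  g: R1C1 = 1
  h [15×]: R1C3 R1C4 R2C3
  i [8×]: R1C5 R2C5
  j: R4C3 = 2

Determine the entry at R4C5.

G is a freebie, leaving R1C1 = 1.
Cage c has product 90, so R2C1 = 3.
B is a freebie, which forces R3C3 = 4.
Cage j is a single given cell; hence R4C3 = 2.
The 3 cells of cage h must have product 15, leaving R2C3 = 1.
Cage a has product 40, so R4C2 = 1.
The only place for 4 in row 1 is R1C5.
Column 5 now contains 4, which forces R2C5 = 2.
2 is placed in column 5, leaving R5C5 = 1.
Row 2 already has 2, which forces R2C2 = 5.
Row 2 now contains 5; hence R2C4 = 4.
Cage e has sum 10, so R3C4 = 1.
The 3 cells of cage e must have sum 10; hence R3C5 = 5.
5 is placed in column 5, which forces R4C5 = 3.
The 4 cells of cage d must have sum 11, leaving R5C4 = 2.
5 is placed in row 3; hence R3C1 = 2.
Row 3 already has 2, so R3C2 = 3.
Row 4 now contains 3, which forces R4C4 = 5.
Row 5 now contains 2, so R5C2 = 4.
Cage f needs two cells with sum 7, so R5C3 = 3.
Column 2 already has 3, so R1C2 = 2.
Column 3 already has 3, which forces R1C3 = 5.
Column 4 already has 5, leaving R1C4 = 3.
Row 4 already has 5, leaving R4C1 = 4.
Row 5 already has 4; hence R5C1 = 5.
The full grid is 1 2 5 3 4 / 3 5 1 4 2 / 2 3 4 1 5 / 4 1 2 5 3 / 5 4 3 2 1.

3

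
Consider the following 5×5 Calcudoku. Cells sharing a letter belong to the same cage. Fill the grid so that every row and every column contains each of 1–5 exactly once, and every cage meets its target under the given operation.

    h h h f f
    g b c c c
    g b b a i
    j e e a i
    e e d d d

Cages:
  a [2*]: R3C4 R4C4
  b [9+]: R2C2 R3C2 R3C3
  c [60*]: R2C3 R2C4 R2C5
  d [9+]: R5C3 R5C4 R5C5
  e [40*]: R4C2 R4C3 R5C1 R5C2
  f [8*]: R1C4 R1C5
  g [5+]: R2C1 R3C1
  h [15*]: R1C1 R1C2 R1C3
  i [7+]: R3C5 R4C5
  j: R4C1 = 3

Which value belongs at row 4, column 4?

J is a freebie, which forces R4C1 = 3.
The only place for 2 in row 2 is R2C2.
In row 2, 1 can only go at R2C1, so R2C1 = 1.
Column 1 now contains 1, which forces R1C1 = 5.
Column 1 now contains 1, so R3C1 = 4.
4 is placed in column 1, which forces R5C1 = 2.
The 3 cells of cage b must have sum 9, so R3C2 = 5.
The 3 cells of cage b must have sum 9, which forces R3C3 = 2.
Row 3 already has 2; hence R3C4 = 1.
Row 3 already has 2, so R3C5 = 3.
1 is placed in column 4, leaving R4C4 = 2.
2 is placed in column 4; hence R1C4 = 4.
Cage f needs two cells with product 8, which forces R1C5 = 2.
Cage e needs product 40, so R4C3 = 5.
The two cells of cage i must have sum 7, leaving R4C5 = 4.
The 3 cells of cage c must have product 60, leaving R2C3 = 4.
Cage c has product 60, leaving R2C4 = 3.
4 is placed in column 5, so R2C5 = 5.
4 is placed in row 4; hence R4C2 = 1.
Cage e has product 40; hence R5C2 = 4.
3 is placed in column 4, which forces R5C4 = 5.
5 is placed in column 5, leaving R5C5 = 1.
1 is placed in column 2, which forces R1C2 = 3.
The 3 cells of cage h must have product 15, which forces R1C3 = 1.
Row 5 now contains 1; hence R5C3 = 3.
The full grid is 5 3 1 4 2 / 1 2 4 3 5 / 4 5 2 1 3 / 3 1 5 2 4 / 2 4 3 5 1.

2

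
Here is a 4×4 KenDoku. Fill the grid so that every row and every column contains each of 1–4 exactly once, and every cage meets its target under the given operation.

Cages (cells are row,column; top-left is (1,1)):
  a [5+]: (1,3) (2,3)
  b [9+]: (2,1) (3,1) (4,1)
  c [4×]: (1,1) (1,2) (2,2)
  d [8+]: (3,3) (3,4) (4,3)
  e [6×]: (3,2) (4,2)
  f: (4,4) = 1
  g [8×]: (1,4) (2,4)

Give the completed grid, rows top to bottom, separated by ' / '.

1 4 3 2 / 3 1 2 4 / 4 2 1 3 / 2 3 4 1

F is a freebie, so (4,4) = 1.
The only place for 3 in row 1 is (1,3).
The two cells of cage a must have sum 5, so (2,3) = 2.
Row 2 now contains 2, leaving (2,4) = 4.
Column 3 already has 2; hence (4,3) = 4.
Cage c needs product 4; hence (1,1) = 1.
Cage c has product 4; hence (1,2) = 4.
Column 4 now contains 4; hence (1,4) = 2.
Row 2 now contains 4; hence (2,1) = 3.
Row 2 now contains 2; hence (2,2) = 1.
The 3 cells of cage b must have sum 9, so (3,1) = 4.
4 is placed in column 3, which forces (3,3) = 1.
The 3 cells of cage d must have sum 8, leaving (3,4) = 3.
Cage b needs sum 9, which forces (4,1) = 2.
Row 4 already has 2; hence (4,2) = 3.
3 is placed in row 3, leaving (3,2) = 2.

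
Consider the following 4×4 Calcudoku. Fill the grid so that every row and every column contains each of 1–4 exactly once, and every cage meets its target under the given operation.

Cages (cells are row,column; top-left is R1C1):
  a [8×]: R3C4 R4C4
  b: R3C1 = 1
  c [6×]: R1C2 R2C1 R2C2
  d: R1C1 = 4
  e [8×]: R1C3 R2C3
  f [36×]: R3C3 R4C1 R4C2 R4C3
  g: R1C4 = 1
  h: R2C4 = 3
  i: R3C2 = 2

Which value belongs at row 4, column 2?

4

D is a freebie, leaving R1C1 = 4.
4 is placed in row 1; hence R1C3 = 2.
Cage g is given, leaving R1C4 = 1.
Column 3 already has 2; hence R2C3 = 4.
Cage h is given, leaving R2C4 = 3.
B is a freebie, leaving R3C1 = 1.
Cage i is a single given cell, so R3C2 = 2.
The 4 cells of cage f must have product 36, leaving R3C3 = 3.
Row 3 already has 2; hence R3C4 = 4.
1 is placed in column 1, so R4C1 = 3.
Column 3 now contains 4, leaving R4C3 = 1.
4 is placed in column 4, leaving R4C4 = 2.
Row 1 now contains 1, which forces R1C2 = 3.
1 is placed in column 1, leaving R2C1 = 2.
Column 2 now contains 2, leaving R2C2 = 1.
Row 4 already has 1, so R4C2 = 4.
The full grid is 4 3 2 1 / 2 1 4 3 / 1 2 3 4 / 3 4 1 2.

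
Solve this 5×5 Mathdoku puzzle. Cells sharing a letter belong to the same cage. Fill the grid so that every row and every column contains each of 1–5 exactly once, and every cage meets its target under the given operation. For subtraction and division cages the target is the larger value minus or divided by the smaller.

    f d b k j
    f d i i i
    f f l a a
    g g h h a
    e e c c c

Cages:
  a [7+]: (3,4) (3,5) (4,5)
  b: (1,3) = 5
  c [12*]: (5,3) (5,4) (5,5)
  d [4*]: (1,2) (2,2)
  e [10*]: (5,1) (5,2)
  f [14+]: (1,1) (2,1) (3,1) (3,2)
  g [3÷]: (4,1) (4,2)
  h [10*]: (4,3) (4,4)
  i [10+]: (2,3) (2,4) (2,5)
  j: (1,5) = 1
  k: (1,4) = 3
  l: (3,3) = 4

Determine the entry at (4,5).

4

Cage b is given; hence (1,3) = 5.
Cage k is given, leaving (1,4) = 3.
Cage j is given, leaving (1,5) = 1.
Cage l is given, which forces (3,3) = 4.
Column 3 already has 5, which forces (4,3) = 2.
2 is placed in row 4, leaving (4,4) = 5.
Row 1 now contains 1, so (1,2) = 4.
Cage d's pair has product 4; hence (2,2) = 1.
Row 2 now contains 1, leaving (2,3) = 3.
Cage i needs sum 10, which forces (2,5) = 5.
The 3 cells of cage a must have sum 7, leaving (3,4) = 1.
Cage a needs sum 7, leaving (3,5) = 2.
1 is placed in column 2, so (4,2) = 3.
The 3 cells of cage a must have sum 7, which forces (4,5) = 4.
Column 3 already has 3, so (5,3) = 1.
1 is placed in column 4; hence (5,4) = 4.
Column 5 now contains 4, which forces (5,5) = 3.
4 is placed in row 1; hence (1,1) = 2.
The 4 cells of cage f must have sum 14; hence (2,1) = 4.
4 is placed in column 4, leaving (2,4) = 2.
Cage f needs sum 14, so (3,1) = 3.
Column 2 now contains 3, leaving (3,2) = 5.
Row 4 now contains 3, which forces (4,1) = 1.
Column 1 now contains 2; hence (5,1) = 5.
5 is placed in column 2; hence (5,2) = 2.
Filled in: 2 4 5 3 1 / 4 1 3 2 5 / 3 5 4 1 2 / 1 3 2 5 4 / 5 2 1 4 3.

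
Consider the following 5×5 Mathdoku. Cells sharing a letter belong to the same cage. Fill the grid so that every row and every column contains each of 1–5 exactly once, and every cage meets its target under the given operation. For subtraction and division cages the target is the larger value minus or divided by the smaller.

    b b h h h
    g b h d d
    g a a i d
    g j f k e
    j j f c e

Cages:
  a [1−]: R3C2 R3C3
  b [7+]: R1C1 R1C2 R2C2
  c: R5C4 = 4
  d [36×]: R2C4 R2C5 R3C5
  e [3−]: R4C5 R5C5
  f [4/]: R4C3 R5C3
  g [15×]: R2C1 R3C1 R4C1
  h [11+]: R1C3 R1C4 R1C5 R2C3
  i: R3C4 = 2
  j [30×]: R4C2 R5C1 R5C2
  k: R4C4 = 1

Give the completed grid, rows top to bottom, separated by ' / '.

4 2 3 5 1 / 5 1 2 3 4 / 1 4 5 2 3 / 3 5 4 1 2 / 2 3 1 4 5

Cage d has product 36; hence R2C4 = 3.
The 3 cells of cage d must have product 36, so R2C5 = 4.
Cage i is a single given cell; hence R3C4 = 2.
The 3 cells of cage d must have product 36; hence R3C5 = 3.
Cage k is given, leaving R4C4 = 1.
Cage c is given, so R5C4 = 4.
Column 4 already has 4; hence R1C4 = 5.
Cage g needs product 15, which forces R4C1 = 3.
1 is placed in row 4, which forces R4C3 = 4.
Row 5 now contains 4; hence R5C3 = 1.
Column 3 now contains 4; hence R1C3 = 3.
The 4 cells of cage h must have sum 11, which forces R1C5 = 1.
Column 3 now contains 1; hence R2C3 = 2.
Cage a needs two cells with difference 1; hence R3C2 = 4.
Column 3 now contains 4; hence R3C3 = 5.
Cage j needs product 30; hence R5C2 = 3.
Cage b needs sum 7; hence R1C1 = 4.
Column 2 now contains 4, leaving R1C2 = 2.
Cage g needs product 15, which forces R2C1 = 5.
Row 2 already has 2, which forces R2C2 = 1.
5 is placed in row 3, leaving R3C1 = 1.
2 is placed in column 2; hence R4C2 = 5.
Row 4 already has 5, which forces R4C5 = 2.
Column 1 already has 5, which forces R5C1 = 2.
2 is placed in column 5, which forces R5C5 = 5.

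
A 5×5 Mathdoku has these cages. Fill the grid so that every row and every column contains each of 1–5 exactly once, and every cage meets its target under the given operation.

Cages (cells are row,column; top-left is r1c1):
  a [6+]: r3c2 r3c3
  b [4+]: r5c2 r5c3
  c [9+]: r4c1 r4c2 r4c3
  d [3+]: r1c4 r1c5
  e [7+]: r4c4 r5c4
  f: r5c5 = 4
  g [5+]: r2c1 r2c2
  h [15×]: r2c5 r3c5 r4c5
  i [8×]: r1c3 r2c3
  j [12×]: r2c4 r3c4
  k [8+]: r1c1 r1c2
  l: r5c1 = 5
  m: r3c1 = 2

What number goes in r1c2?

Cage m is a single given cell; hence r3c1 = 2.
Cage l is given, leaving r5c1 = 5.
F is a freebie, leaving r5c5 = 4.
5 is placed in column 1, leaving r1c1 = 3.
Cage k needs two cells with sum 8, so r1c2 = 5.
Column 2 now contains 5, leaving r3c2 = 1.
1 is placed in row 3, leaving r3c3 = 5.
5 is placed in row 3, leaving r3c5 = 3.
Column 2 already has 1, leaving r5c2 = 3.
Row 5 already has 3, which forces r5c3 = 1.
Row 5 already has 3, which forces r5c4 = 2.
2 is placed in column 4, leaving r1c4 = 1.
Cage d's pair has sum 3, leaving r1c5 = 2.
Cage g needs two cells with sum 5; hence r2c1 = 1.
The two cells of cage g must have sum 5; hence r2c2 = 4.
Row 2 now contains 4, so r2c3 = 2.
The two cells of cage j must have product 12, which forces r2c4 = 3.
1 is placed in row 2, leaving r2c5 = 5.
Row 3 now contains 3; hence r3c4 = 4.
Cage c has sum 9, so r4c1 = 4.
Cage c has sum 9, so r4c2 = 2.
Cage c needs sum 9, leaving r4c3 = 3.
Cage e needs two cells with sum 7; hence r4c4 = 5.
Column 5 now contains 5; hence r4c5 = 1.
Row 1 now contains 2, which forces r1c3 = 4.
Completed grid: 3 5 4 1 2 / 1 4 2 3 5 / 2 1 5 4 3 / 4 2 3 5 1 / 5 3 1 2 4.

5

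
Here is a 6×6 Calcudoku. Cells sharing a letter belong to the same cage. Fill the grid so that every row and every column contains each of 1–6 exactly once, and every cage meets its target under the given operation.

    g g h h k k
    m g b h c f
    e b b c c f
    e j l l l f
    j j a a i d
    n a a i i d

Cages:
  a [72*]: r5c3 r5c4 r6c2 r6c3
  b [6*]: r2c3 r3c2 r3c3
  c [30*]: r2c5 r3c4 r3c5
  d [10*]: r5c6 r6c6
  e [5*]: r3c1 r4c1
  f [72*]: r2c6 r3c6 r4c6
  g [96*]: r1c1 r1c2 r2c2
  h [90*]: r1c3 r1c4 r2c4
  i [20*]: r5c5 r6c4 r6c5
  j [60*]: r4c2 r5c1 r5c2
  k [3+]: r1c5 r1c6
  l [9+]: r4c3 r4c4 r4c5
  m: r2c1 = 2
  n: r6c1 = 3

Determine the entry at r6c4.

5

Cage g has product 96, which forces r1c1 = 4.
Cage g needs product 96; hence r1c2 = 6.
Cage m is given, so r2c1 = 2.
Cage g needs product 96, which forces r2c2 = 4.
Cage n is given; hence r6c1 = 3.
Cage h needs product 90, which forces r2c4 = 6.
Row 2 now contains 6, which forces r2c6 = 3.
The 3 cells of cage j must have product 60, leaving r5c1 = 6.
Row 2 already has 3; hence r2c3 = 1.
Row 2 already has 1; hence r2c5 = 5.
The 4 cells of cage a must have product 72, leaving r6c3 = 6.
Cage i has product 20; hence r6c4 = 5.
Row 6 already has 5, so r6c6 = 2.
Cage h has product 90, so r1c3 = 5.
5 is placed in column 4, leaving r1c4 = 3.
Cage k needs two cells with sum 3, so r1c5 = 2.
2 is placed in column 6, leaving r1c6 = 1.
Column 4 now contains 3; hence r5c4 = 4.
Row 5 now contains 4, leaving r5c5 = 1.
2 is placed in column 6; hence r5c6 = 5.
Row 6 already has 2, leaving r6c2 = 1.
Column 5 already has 1; hence r6c5 = 4.
The 3 cells of cage j must have product 60, leaving r4c2 = 5.
Row 5 already has 5, leaving r5c2 = 2.
Row 5 now contains 4, so r5c3 = 3.
The two cells of cage e must have product 5, which forces r3c1 = 5.
Column 2 now contains 2, which forces r3c2 = 3.
Column 3 already has 3, so r3c3 = 2.
Row 3 now contains 2, which forces r3c4 = 1.
Row 3 now contains 3, which forces r3c5 = 6.
Row 3 already has 6, so r3c6 = 4.
Row 4 already has 5, so r4c1 = 1.
Column 3 already has 2; hence r4c3 = 4.
1 is placed in column 4, so r4c4 = 2.
Column 5 already has 6, leaving r4c5 = 3.
4 is placed in column 6, leaving r4c6 = 6.
The full grid is 4 6 5 3 2 1 / 2 4 1 6 5 3 / 5 3 2 1 6 4 / 1 5 4 2 3 6 / 6 2 3 4 1 5 / 3 1 6 5 4 2.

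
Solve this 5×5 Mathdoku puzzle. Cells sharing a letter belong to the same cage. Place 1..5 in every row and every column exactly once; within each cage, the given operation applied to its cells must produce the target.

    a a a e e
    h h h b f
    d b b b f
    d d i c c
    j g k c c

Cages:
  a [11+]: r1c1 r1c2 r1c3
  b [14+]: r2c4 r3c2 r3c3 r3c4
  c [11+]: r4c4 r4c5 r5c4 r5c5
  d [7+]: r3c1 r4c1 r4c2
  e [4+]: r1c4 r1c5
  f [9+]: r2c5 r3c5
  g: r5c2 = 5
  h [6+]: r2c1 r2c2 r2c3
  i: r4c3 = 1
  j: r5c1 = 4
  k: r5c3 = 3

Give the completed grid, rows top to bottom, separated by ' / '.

I is a freebie, which forces r4c3 = 1.
Cage j is a single given cell; hence r5c1 = 4.
Cage g is a single given cell; hence r5c2 = 5.
K is a freebie, so r5c3 = 3.
Column 3 already has 3, so r2c3 = 2.
In row 4, 4 can only go at r4c2, so r4c2 = 4.
Cage a has sum 11, leaving r1c1 = 5.
Column 2 now contains 4, leaving r1c2 = 2.
The 3 cells of cage a must have sum 11, which forces r1c3 = 4.
Cage d has sum 7, leaving r3c1 = 1.
1 is placed in row 3, which forces r3c2 = 3.
4 is placed in column 3, leaving r3c3 = 5.
5 is placed in row 3, which forces r3c5 = 4.
The 3 cells of cage d must have sum 7, so r4c1 = 2.
1 is placed in column 1, which forces r2c1 = 3.
Column 2 now contains 3, so r2c2 = 1.
Cage b has sum 14, so r2c4 = 4.
Column 5 already has 4, so r2c5 = 5.
4 is placed in row 3, which forces r3c4 = 2.
Column 5 already has 5, which forces r4c5 = 3.
Column 4 already has 2, which forces r5c4 = 1.
Row 5 now contains 1, so r5c5 = 2.
Column 4 already has 1; hence r1c4 = 3.
3 is placed in column 5, which forces r1c5 = 1.
3 is placed in row 4, leaving r4c4 = 5.

5 2 4 3 1 / 3 1 2 4 5 / 1 3 5 2 4 / 2 4 1 5 3 / 4 5 3 1 2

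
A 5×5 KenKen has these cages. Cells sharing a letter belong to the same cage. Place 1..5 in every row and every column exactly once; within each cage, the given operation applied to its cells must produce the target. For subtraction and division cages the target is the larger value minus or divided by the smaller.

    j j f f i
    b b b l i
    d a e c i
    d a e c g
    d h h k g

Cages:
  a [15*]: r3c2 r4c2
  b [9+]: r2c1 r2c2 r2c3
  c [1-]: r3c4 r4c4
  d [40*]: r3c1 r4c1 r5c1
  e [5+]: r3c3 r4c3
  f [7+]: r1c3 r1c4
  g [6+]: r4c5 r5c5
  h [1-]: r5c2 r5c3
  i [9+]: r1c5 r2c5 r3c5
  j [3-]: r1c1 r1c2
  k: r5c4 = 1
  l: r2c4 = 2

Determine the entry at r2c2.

L is a freebie, which forces r2c4 = 2.
Cage k is a single given cell, so r5c4 = 1.
Row 2 needs a 4, and only r2c5 is open for it.
Cage g's pair has sum 6, so r4c5 = 1.
The two cells of cage g must have sum 6; hence r5c5 = 5.
Row 3 needs a 1, and only r3c3 is open for it.
Cage e needs two cells with sum 5, which forces r4c3 = 4.
The two cells of cage c must have difference 1, leaving r3c4 = 4.
Cage f needs two cells with sum 7; hence r1c3 = 2.
4 is placed in column 4; hence r1c4 = 5.
2 is placed in row 1; hence r1c5 = 3.
Column 5 already has 3, which forces r3c5 = 2.
Column 4 already has 5, leaving r4c4 = 3.
Cage d needs product 40; hence r5c1 = 4.
2 is placed in column 3; hence r5c3 = 3.
Column 1 now contains 4, so r1c1 = 1.
Cage j needs two cells with difference 3, which forces r1c2 = 4.
Column 1 already has 1; hence r2c1 = 3.
Row 2 now contains 3, leaving r2c2 = 1.
Column 3 now contains 3; hence r2c3 = 5.
Row 3 now contains 2; hence r3c1 = 5.
Cage a needs two cells with product 15, leaving r3c2 = 3.
The 3 cells of cage d must have product 40, so r4c1 = 2.
Row 4 already has 3, so r4c2 = 5.
Row 5 already has 3; hence r5c2 = 2.
Filled in: 1 4 2 5 3 / 3 1 5 2 4 / 5 3 1 4 2 / 2 5 4 3 1 / 4 2 3 1 5.

1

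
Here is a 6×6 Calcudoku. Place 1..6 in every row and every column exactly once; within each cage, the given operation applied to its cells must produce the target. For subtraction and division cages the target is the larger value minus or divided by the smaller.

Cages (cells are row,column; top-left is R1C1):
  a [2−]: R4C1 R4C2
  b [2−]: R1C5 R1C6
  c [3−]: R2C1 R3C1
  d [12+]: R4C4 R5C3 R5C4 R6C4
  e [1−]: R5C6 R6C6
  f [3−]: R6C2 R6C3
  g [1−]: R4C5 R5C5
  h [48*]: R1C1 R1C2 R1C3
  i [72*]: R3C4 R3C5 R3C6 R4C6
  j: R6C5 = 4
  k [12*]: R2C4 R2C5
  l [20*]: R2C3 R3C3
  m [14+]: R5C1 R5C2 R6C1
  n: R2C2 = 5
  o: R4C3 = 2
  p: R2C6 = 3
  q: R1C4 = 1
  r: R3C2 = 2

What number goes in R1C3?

6

Cage q is given, leaving R1C4 = 1.
N is a freebie, which forces R2C2 = 5.
Row 2 already has 5; hence R2C3 = 4.
P is a freebie, so R2C6 = 3.
Cage r is a single given cell; hence R3C2 = 2.
Column 3 already has 4, which forces R3C3 = 5.
Cage o is a single given cell, so R4C3 = 2.
Cage j is given, which forces R6C5 = 4.
The 3 cells of cage h must have product 48; hence R1C1 = 2.
Cage h has product 48, leaving R1C2 = 4.
Column 3 now contains 2, which forces R1C3 = 6.
6 is placed in row 1; hence R1C5 = 3.
4 is placed in row 1, so R1C6 = 5.
Column 3 already has 6, leaving R6C3 = 3.
Cage i has product 72, which forces R3C4 = 3.
Column 3 now contains 3, which forces R5C3 = 1.
1 is placed in row 5, leaving R5C6 = 2.
3 is placed in row 6, leaving R6C2 = 6.
2 is placed in column 6, leaving R6C6 = 1.
Cage c's pair has difference 3; hence R2C1 = 1.
3 is placed in row 3, which forces R3C1 = 4.
Cage i needs product 72, so R3C5 = 1.
Row 3 now contains 4, which forces R3C6 = 6.
Column 6 now contains 6, so R4C6 = 4.
The 3 cells of cage m must have sum 14; hence R5C1 = 6.
6 is placed in column 2, so R5C2 = 3.
Row 5 now contains 6, which forces R5C5 = 5.
Row 6 already has 6; hence R6C1 = 5.
Cage d has sum 12, which forces R6C4 = 2.
Column 4 now contains 2; hence R2C4 = 6.
Cage k's pair has product 12, so R2C5 = 2.
Column 1 already has 5, so R4C1 = 3.
Column 2 already has 3; hence R4C2 = 1.
Row 4 now contains 4, leaving R4C4 = 5.
Column 5 now contains 5, so R4C5 = 6.
5 is placed in row 5, leaving R5C4 = 4.
The full grid is 2 4 6 1 3 5 / 1 5 4 6 2 3 / 4 2 5 3 1 6 / 3 1 2 5 6 4 / 6 3 1 4 5 2 / 5 6 3 2 4 1.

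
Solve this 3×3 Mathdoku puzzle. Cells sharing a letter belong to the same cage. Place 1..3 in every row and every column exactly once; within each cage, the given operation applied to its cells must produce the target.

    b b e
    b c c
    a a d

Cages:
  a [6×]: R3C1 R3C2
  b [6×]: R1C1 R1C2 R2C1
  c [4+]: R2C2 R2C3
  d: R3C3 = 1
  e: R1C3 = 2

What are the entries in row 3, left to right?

3 2 1

Cage e is a single given cell, leaving R1C3 = 2.
D is a freebie, leaving R3C3 = 1.
Cage b has product 6; hence R2C1 = 2.
Cage c needs two cells with sum 4; hence R2C2 = 1.
Column 3 already has 1, which forces R2C3 = 3.
Column 1 now contains 2; hence R3C1 = 3.
Row 3 now contains 3; hence R3C2 = 2.
Column 1 now contains 3, leaving R1C1 = 1.
Column 2 already has 1; hence R1C2 = 3.
Filled in: 1 3 2 / 2 1 3 / 3 2 1.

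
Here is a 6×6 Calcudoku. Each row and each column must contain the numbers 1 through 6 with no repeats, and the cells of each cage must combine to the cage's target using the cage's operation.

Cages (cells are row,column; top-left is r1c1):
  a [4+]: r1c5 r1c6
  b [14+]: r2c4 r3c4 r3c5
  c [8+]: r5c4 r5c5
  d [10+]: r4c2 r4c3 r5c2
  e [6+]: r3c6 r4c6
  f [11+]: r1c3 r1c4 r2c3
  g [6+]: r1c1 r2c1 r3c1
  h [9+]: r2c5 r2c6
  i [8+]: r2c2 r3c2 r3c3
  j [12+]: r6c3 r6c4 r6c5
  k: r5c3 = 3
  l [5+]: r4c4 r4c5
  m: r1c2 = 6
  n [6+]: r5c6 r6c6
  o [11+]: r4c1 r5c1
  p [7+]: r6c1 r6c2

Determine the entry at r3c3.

1

Cage m is a single given cell, which forces r1c2 = 6.
Cage k is a single given cell, leaving r5c3 = 3.
In column 1, 4 can only go at r6c1, so r6c1 = 4.
Cage p's pair has sum 7, leaving r6c2 = 3.
In row 4, 6 can only go at r4c1, so r4c1 = 6.
Column 1 already has 6; hence r5c1 = 5.
Row 6 needs a 2, and only r6c6 is open for it.
Cage n needs two cells with sum 6, leaving r5c6 = 4.
4 is placed in row 5; hence r5c2 = 1.
In row 2, 1 can only go at r2c1, so r2c1 = 1.
Column 6 needs a 6, and only r2c6 is open for it.
Cage h needs two cells with sum 9; hence r2c5 = 3.
3 is placed in column 5; hence r1c5 = 1.
The two cells of cage a must have sum 4, which forces r1c6 = 3.
3 is placed in row 1, so r1c1 = 2.
The 3 cells of cage g must have sum 6; hence r3c1 = 3.
Cage f has sum 11; hence r2c3 = 2.
Column 3 already has 2; hence r3c3 = 1.
Row 3 now contains 1, which forces r3c6 = 5.
5 is placed in column 6; hence r4c6 = 1.
Row 2 already has 2, leaving r2c2 = 5.
Cage b needs sum 14, so r2c4 = 4.
Cage i needs sum 8, leaving r3c2 = 2.
The 3 cells of cage b must have sum 14, leaving r3c4 = 6.
Row 3 already has 5, leaving r3c5 = 4.
Column 2 now contains 5; hence r4c2 = 4.
Row 4 now contains 4, so r4c3 = 5.
Row 4 already has 1, so r4c4 = 3.
Cage l's pair has sum 5; hence r4c5 = 2.
Column 4 already has 6, which forces r5c4 = 2.
Column 5 already has 2, which forces r5c5 = 6.
Column 3 now contains 5, so r6c3 = 6.
The 3 cells of cage j must have sum 12; hence r6c4 = 1.
Column 5 now contains 6, so r6c5 = 5.
Column 3 now contains 5, so r1c3 = 4.
Column 4 already has 4, so r1c4 = 5.
Completed grid: 2 6 4 5 1 3 / 1 5 2 4 3 6 / 3 2 1 6 4 5 / 6 4 5 3 2 1 / 5 1 3 2 6 4 / 4 3 6 1 5 2.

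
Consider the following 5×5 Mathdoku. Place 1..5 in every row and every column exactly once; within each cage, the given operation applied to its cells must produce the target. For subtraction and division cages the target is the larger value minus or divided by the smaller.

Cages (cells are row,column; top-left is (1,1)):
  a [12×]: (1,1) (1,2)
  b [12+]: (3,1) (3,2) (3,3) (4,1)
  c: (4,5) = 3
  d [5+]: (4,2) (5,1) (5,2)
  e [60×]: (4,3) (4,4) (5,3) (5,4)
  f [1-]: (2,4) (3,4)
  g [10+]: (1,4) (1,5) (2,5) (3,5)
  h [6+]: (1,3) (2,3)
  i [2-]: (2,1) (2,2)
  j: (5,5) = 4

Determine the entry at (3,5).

Cage c is given; hence (4,5) = 3.
J is a freebie, leaving (5,5) = 4.
Cage g has sum 10, which forces (1,4) = 2.
Row 5 needs a 2, and only (5,1) is open for it.
Cage d needs sum 5; hence (4,2) = 2.
The 3 cells of cage d must have sum 5, which forces (5,2) = 1.
Row 2 needs a 4, and only (2,4) is open for it.
Cage e has product 60; hence (4,3) = 4.
Column 4 now contains 4, leaving (4,4) = 1.
Cage b needs sum 12, leaving (3,1) = 1.
Cage b has sum 12; hence (3,2) = 4.
The 4 cells of cage b must have sum 12, so (3,3) = 2.
Row 3 already has 2, which forces (3,5) = 5.
1 is placed in row 4, which forces (4,1) = 5.
The two cells of cage a must have product 12, leaving (1,1) = 4.
Column 2 now contains 4, so (1,2) = 3.
Column 5 already has 5, so (1,5) = 1.
Column 1 already has 5, so (2,1) = 3.
Cage i needs two cells with difference 2, leaving (2,2) = 5.
Row 2 already has 5, which forces (2,3) = 1.
Cage g needs sum 10, leaving (2,5) = 2.
5 is placed in row 3, so (3,4) = 3.
3 is placed in column 4, which forces (5,4) = 5.
Row 1 now contains 1, which forces (1,3) = 5.
Row 5 now contains 5; hence (5,3) = 3.
The full grid is 4 3 5 2 1 / 3 5 1 4 2 / 1 4 2 3 5 / 5 2 4 1 3 / 2 1 3 5 4.

5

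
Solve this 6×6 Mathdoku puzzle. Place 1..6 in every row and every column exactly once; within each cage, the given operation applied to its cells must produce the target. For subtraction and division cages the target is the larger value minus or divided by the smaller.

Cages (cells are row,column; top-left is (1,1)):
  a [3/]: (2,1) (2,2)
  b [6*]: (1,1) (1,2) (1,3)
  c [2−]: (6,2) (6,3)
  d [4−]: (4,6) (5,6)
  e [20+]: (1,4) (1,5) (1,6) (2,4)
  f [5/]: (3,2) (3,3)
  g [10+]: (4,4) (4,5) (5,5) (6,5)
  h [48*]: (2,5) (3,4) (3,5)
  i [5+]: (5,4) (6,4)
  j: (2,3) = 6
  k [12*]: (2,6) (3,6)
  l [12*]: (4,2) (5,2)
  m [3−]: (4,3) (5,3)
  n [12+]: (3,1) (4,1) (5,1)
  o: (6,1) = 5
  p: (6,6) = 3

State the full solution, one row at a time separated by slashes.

Cage j is a single given cell, so (2,3) = 6.
6 is placed in row 2, leaving (2,4) = 5.
Cage o is a single given cell; hence (6,1) = 5.
Cage p is a single given cell, leaving (6,6) = 3.
Cage k's pair has product 12; hence (2,6) = 2.
Cage k needs two cells with product 12, which forces (3,6) = 6.
2 is placed in row 2, so (2,5) = 4.
Cage h has product 48, which forces (3,4) = 4.
Cage h has product 48, so (3,5) = 3.
Column 4 already has 4; hence (1,4) = 6.
The 4 cells of cage e must have sum 20, so (1,5) = 5.
The 4 cells of cage e must have sum 20; hence (1,6) = 4.
4 is placed in row 3; hence (3,1) = 2.
Cage i needs two cells with sum 5; hence (5,4) = 3.
Cage i's pair has sum 5, which forces (6,4) = 2.
Column 4 now contains 2, leaving (4,4) = 1.
Row 4 now contains 1, which forces (4,6) = 5.
Column 6 already has 5; hence (5,6) = 1.
Cage c needs two cells with difference 2, so (6,2) = 6.
Row 6 already has 2, which forces (6,3) = 4.
Row 6 already has 6; hence (6,5) = 1.
Cage l's pair has product 12; hence (4,2) = 3.
Column 3 already has 4; hence (4,3) = 2.
Row 4 already has 2; hence (4,5) = 6.
Cage l's pair has product 12, which forces (5,2) = 4.
Cage m needs two cells with difference 3, so (5,3) = 5.
Column 5 now contains 6, leaving (5,5) = 2.
The 3 cells of cage b must have product 6, which forces (1,2) = 2.
The two cells of cage a must have quotient 3; hence (2,1) = 3.
Column 2 already has 3, which forces (2,2) = 1.
Cage f needs two cells with quotient 5; hence (3,2) = 5.
Column 3 already has 5; hence (3,3) = 1.
Row 4 already has 6, leaving (4,1) = 4.
Row 5 now contains 4, leaving (5,1) = 6.
Column 1 now contains 3, which forces (1,1) = 1.
Column 3 already has 1; hence (1,3) = 3.

1 2 3 6 5 4 / 3 1 6 5 4 2 / 2 5 1 4 3 6 / 4 3 2 1 6 5 / 6 4 5 3 2 1 / 5 6 4 2 1 3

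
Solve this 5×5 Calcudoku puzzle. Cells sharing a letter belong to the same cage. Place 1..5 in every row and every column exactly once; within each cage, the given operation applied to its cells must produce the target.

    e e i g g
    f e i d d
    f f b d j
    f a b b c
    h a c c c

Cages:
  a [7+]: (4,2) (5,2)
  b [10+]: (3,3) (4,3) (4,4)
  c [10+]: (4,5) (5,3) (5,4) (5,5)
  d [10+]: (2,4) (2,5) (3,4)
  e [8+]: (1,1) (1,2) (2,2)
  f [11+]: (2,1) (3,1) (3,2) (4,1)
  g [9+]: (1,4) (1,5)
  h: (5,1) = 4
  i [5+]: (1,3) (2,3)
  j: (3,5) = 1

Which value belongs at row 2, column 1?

J is a freebie, which forces (3,5) = 1.
Cage h is given, leaving (5,1) = 4.
In column 2, 1 can only go at (1,2), so (1,2) = 1.
The pair (1,3)/(2,3) in column 3 holds {2, 3}; hence (5,3) = 1.
Cage b needs sum 10, leaving (4,4) = 1.
Cage f has sum 11, leaving (2,1) = 1.
Row 4 needs a 3, and only (4,1) is open for it.
Column 1 already has 3; hence (1,1) = 2.
2 is placed in row 1, so (1,3) = 3.
The 3 cells of cage e must have sum 8, leaving (2,2) = 5.
3 is placed in column 3; hence (2,3) = 2.
Column 1 now contains 2; hence (3,1) = 5.
Column 2 already has 5, which forces (3,2) = 2.
Row 3 now contains 5, which forces (3,3) = 4.
Row 3 now contains 4, which forces (3,4) = 3.
2 is placed in column 2, so (4,2) = 4.
Column 3 now contains 4, so (4,3) = 5.
Row 4 already has 4; hence (4,5) = 2.
2 is placed in column 2, so (5,2) = 3.
Column 4 now contains 3, so (5,4) = 2.
Row 5 already has 3, leaving (5,5) = 5.
Cage g needs two cells with sum 9; hence (1,4) = 5.
Column 5 already has 5, leaving (1,5) = 4.
Column 4 now contains 3, so (2,4) = 4.
The 3 cells of cage d must have sum 10, leaving (2,5) = 3.
Completed grid: 2 1 3 5 4 / 1 5 2 4 3 / 5 2 4 3 1 / 3 4 5 1 2 / 4 3 1 2 5.

1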